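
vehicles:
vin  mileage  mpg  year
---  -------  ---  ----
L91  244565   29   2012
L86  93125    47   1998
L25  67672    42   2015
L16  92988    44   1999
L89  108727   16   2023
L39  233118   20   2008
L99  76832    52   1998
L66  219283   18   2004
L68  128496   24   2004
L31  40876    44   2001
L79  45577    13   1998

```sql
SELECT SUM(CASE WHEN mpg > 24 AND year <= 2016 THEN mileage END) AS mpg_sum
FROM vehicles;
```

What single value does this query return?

vin=L91: ✓ → 244565
vin=L86: ✓ → 93125
vin=L25: ✓ → 67672
vin=L16: ✓ → 92988
vin=L89: ✗
vin=L39: ✗
vin=L99: ✓ → 76832
vin=L66: ✗
vin=L68: ✗
vin=L31: ✓ → 40876
vin=L79: ✗
mpg_sum = 244565 + 93125 + 67672 + 92988 + 76832 + 40876 = 616058

616058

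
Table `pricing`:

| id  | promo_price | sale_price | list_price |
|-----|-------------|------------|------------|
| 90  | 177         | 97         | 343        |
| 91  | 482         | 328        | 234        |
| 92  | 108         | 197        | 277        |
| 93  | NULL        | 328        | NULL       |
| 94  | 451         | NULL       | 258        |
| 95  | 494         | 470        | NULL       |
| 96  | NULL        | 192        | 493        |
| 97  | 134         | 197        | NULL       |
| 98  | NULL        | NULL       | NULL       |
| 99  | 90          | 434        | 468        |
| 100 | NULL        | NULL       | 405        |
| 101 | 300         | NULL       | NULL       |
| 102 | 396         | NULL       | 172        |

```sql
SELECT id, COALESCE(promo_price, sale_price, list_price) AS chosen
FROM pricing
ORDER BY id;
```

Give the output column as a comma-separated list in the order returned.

177, 482, 108, 328, 451, 494, 192, 134, NULL, 90, 405, 300, 396

id=90: promo_price=177 → 177
id=91: promo_price=482 → 482
id=92: promo_price=108 → 108
id=93: promo_price=NULL, sale_price=328 → 328
id=94: promo_price=451 → 451
id=95: promo_price=494 → 494
id=96: promo_price=NULL, sale_price=192 → 192
id=97: promo_price=134 → 134
id=98: promo_price=NULL, sale_price=NULL, list_price=NULL (all NULL) → NULL
id=99: promo_price=90 → 90
id=100: promo_price=NULL, sale_price=NULL, list_price=405 → 405
id=101: promo_price=300 → 300
id=102: promo_price=396 → 396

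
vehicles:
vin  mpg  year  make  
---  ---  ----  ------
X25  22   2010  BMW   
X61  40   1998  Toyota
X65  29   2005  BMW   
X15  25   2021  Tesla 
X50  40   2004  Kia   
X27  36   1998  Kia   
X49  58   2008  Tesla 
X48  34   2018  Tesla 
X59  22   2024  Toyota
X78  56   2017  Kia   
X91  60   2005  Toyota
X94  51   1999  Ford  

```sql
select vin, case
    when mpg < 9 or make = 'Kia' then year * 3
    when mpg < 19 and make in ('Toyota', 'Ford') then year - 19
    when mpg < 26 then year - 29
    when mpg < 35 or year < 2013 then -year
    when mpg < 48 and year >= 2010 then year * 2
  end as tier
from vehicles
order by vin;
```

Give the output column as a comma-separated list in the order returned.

1992, 1981, 5994, -2018, -2008, 6012, 1995, -1998, -2005, 6051, -2005, -1999

vin=X15: mpg < 26 → 1992
vin=X25: mpg < 26 → 1981
vin=X27: mpg < 9 or make = 'Kia' → 5994
vin=X48: mpg < 35 or year < 2013 → -2018
vin=X49: mpg < 35 or year < 2013 → -2008
vin=X50: mpg < 9 or make = 'Kia' → 6012
vin=X59: mpg < 26 → 1995
vin=X61: mpg < 35 or year < 2013 → -1998
vin=X65: mpg < 35 or year < 2013 → -2005
vin=X78: mpg < 9 or make = 'Kia' → 6051
vin=X91: mpg < 35 or year < 2013 → -2005
vin=X94: mpg < 35 or year < 2013 → -1999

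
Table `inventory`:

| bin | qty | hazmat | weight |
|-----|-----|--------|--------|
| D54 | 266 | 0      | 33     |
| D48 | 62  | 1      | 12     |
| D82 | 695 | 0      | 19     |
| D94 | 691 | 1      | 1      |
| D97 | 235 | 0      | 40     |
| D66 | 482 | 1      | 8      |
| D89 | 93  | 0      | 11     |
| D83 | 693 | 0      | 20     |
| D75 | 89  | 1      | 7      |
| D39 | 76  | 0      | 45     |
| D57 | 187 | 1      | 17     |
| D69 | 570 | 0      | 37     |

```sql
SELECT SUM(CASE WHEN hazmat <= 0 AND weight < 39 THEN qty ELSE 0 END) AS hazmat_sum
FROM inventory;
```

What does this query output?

2317

bin=D54: ✓ → 266
bin=D48: ✗
bin=D82: ✓ → 695
bin=D94: ✗
bin=D97: ✗
bin=D66: ✗
bin=D89: ✓ → 93
bin=D83: ✓ → 693
bin=D75: ✗
bin=D39: ✗
bin=D57: ✗
bin=D69: ✓ → 570
hazmat_sum = 266 + 695 + 93 + 693 + 570 = 2317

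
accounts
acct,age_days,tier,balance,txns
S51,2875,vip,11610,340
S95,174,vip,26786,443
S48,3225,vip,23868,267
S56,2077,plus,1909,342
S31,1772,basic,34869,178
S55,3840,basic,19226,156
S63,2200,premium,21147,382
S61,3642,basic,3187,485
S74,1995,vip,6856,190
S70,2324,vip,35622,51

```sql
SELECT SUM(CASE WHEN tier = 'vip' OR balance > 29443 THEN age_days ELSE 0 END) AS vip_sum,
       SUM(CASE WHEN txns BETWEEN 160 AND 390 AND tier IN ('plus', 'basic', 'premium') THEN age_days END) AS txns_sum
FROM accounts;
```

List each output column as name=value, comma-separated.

vip_sum=12365, txns_sum=6049

[vip_sum: tier = 'vip' OR balance > 29443]
acct=S51: ✓ → 2875
acct=S95: ✓ → 174
acct=S48: ✓ → 3225
acct=S56: ✗
acct=S31: ✓ → 1772
acct=S55: ✗
acct=S63: ✗
acct=S61: ✗
acct=S74: ✓ → 1995
acct=S70: ✓ → 2324
vip_sum = 2875 + 174 + 3225 + 1772 + 1995 + 2324 = 12365
—
[txns_sum: txns BETWEEN 160 AND 390 AND tier IN ('plus', 'basic', 'premium')]
acct=S51: ✗
acct=S95: ✗
acct=S48: ✗
acct=S56: ✓ → 2077
acct=S31: ✓ → 1772
acct=S55: ✗
acct=S63: ✓ → 2200
acct=S61: ✗
acct=S74: ✗
acct=S70: ✗
txns_sum = 2077 + 1772 + 2200 = 6049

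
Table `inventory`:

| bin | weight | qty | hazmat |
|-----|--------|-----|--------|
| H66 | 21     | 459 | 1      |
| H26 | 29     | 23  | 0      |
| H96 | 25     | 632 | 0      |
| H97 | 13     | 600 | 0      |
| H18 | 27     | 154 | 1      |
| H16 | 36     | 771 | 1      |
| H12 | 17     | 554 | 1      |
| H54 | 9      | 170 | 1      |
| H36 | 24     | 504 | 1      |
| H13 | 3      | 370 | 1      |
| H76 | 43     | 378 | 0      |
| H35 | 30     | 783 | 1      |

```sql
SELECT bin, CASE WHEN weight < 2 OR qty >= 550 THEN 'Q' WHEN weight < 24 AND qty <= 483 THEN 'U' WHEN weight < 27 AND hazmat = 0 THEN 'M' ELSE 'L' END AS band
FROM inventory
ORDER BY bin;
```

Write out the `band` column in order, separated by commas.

bin=H12: weight < 2 OR qty >= 550 → Q
bin=H13: weight < 24 AND qty <= 483 → U
bin=H16: weight < 2 OR qty >= 550 → Q
bin=H18: ELSE → L
bin=H26: ELSE → L
bin=H35: weight < 2 OR qty >= 550 → Q
bin=H36: ELSE → L
bin=H54: weight < 24 AND qty <= 483 → U
bin=H66: weight < 24 AND qty <= 483 → U
bin=H76: ELSE → L
bin=H96: weight < 2 OR qty >= 550 → Q
bin=H97: weight < 2 OR qty >= 550 → Q

Q, U, Q, L, L, Q, L, U, U, L, Q, Q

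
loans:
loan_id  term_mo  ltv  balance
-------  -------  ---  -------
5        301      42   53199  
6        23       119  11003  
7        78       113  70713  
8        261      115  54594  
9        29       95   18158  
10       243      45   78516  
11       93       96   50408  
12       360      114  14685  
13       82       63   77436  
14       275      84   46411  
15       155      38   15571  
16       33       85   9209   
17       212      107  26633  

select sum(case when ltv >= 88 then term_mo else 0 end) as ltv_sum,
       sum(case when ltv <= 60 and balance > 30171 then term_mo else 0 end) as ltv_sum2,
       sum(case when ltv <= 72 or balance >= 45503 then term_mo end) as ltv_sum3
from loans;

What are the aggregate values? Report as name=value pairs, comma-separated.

[ltv_sum: ltv >= 88]
loan_id=5: ✗
loan_id=6: ✓ → 23
loan_id=7: ✓ → 78
loan_id=8: ✓ → 261
loan_id=9: ✓ → 29
loan_id=10: ✗
loan_id=11: ✓ → 93
loan_id=12: ✓ → 360
loan_id=13: ✗
loan_id=14: ✗
loan_id=15: ✗
loan_id=16: ✗
loan_id=17: ✓ → 212
ltv_sum = 23 + 78 + 261 + 29 + 93 + 360 + 212 = 1056
—
[ltv_sum2: ltv <= 60 and balance > 30171]
loan_id=5: ✓ → 301
loan_id=6: ✗
loan_id=7: ✗
loan_id=8: ✗
loan_id=9: ✗
loan_id=10: ✓ → 243
loan_id=11: ✗
loan_id=12: ✗
loan_id=13: ✗
loan_id=14: ✗
loan_id=15: ✗
loan_id=16: ✗
loan_id=17: ✗
ltv_sum2 = 301 + 243 = 544
—
[ltv_sum3: ltv <= 72 or balance >= 45503]
loan_id=5: ✓ → 301
loan_id=6: ✗
loan_id=7: ✓ → 78
loan_id=8: ✓ → 261
loan_id=9: ✗
loan_id=10: ✓ → 243
loan_id=11: ✓ → 93
loan_id=12: ✗
loan_id=13: ✓ → 82
loan_id=14: ✓ → 275
loan_id=15: ✓ → 155
loan_id=16: ✗
loan_id=17: ✗
ltv_sum3 = 301 + 78 + 261 + 243 + 93 + 82 + 275 + 155 = 1488

ltv_sum=1056, ltv_sum2=544, ltv_sum3=1488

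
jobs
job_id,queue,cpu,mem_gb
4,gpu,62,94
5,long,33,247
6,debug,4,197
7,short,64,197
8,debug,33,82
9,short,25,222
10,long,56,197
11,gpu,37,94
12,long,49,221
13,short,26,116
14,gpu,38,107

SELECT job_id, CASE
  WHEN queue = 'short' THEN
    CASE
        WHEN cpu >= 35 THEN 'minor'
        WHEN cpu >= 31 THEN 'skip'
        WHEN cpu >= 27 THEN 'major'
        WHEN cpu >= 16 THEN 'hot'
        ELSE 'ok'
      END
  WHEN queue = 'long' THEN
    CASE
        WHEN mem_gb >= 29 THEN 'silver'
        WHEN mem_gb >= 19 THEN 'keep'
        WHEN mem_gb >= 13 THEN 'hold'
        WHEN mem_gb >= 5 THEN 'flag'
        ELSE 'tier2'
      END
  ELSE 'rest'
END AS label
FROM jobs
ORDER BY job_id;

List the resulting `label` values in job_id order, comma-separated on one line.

rest, silver, rest, minor, rest, hot, silver, rest, silver, hot, rest

job_id=4: queue='gpu' → outer ELSE → rest
job_id=5: queue='long' → inner[mem_gb >= 29] → silver
job_id=6: queue='debug' → outer ELSE → rest
job_id=7: queue='short' → inner[cpu >= 35] → minor
job_id=8: queue='debug' → outer ELSE → rest
job_id=9: queue='short' → inner[cpu >= 16] → hot
job_id=10: queue='long' → inner[mem_gb >= 29] → silver
job_id=11: queue='gpu' → outer ELSE → rest
job_id=12: queue='long' → inner[mem_gb >= 29] → silver
job_id=13: queue='short' → inner[cpu >= 16] → hot
job_id=14: queue='gpu' → outer ELSE → rest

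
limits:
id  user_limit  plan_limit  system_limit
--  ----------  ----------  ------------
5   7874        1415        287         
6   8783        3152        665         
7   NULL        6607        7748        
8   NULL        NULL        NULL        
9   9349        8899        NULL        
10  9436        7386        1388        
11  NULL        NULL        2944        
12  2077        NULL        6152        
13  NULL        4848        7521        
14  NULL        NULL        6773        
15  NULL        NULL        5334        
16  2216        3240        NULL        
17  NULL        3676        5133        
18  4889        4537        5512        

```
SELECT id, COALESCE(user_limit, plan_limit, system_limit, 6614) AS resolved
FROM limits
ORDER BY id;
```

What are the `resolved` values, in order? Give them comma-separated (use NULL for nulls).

7874, 8783, 6607, 6614, 9349, 9436, 2944, 2077, 4848, 6773, 5334, 2216, 3676, 4889

id=5: user_limit=7874 → 7874
id=6: user_limit=8783 → 8783
id=7: user_limit=NULL, plan_limit=6607 → 6607
id=8: user_limit=NULL, plan_limit=NULL, system_limit=NULL, → literal 6614 → 6614
id=9: user_limit=9349 → 9349
id=10: user_limit=9436 → 9436
id=11: user_limit=NULL, plan_limit=NULL, system_limit=2944 → 2944
id=12: user_limit=2077 → 2077
id=13: user_limit=NULL, plan_limit=4848 → 4848
id=14: user_limit=NULL, plan_limit=NULL, system_limit=6773 → 6773
id=15: user_limit=NULL, plan_limit=NULL, system_limit=5334 → 5334
id=16: user_limit=2216 → 2216
id=17: user_limit=NULL, plan_limit=3676 → 3676
id=18: user_limit=4889 → 4889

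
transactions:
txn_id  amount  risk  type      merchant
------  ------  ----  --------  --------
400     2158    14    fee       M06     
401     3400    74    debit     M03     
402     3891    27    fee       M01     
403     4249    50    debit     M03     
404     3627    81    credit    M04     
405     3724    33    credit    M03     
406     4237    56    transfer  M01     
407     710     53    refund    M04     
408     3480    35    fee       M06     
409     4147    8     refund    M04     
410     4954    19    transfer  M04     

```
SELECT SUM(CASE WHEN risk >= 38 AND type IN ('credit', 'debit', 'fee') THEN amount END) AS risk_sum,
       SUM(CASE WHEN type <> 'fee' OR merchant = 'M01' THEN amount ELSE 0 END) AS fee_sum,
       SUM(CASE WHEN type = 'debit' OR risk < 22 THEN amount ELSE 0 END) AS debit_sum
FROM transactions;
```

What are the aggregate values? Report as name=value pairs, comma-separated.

risk_sum=11276, fee_sum=32939, debit_sum=18908

[risk_sum: risk >= 38 AND type IN ('credit', 'debit', 'fee')]
txn_id=400: ✗
txn_id=401: ✓ → 3400
txn_id=402: ✗
txn_id=403: ✓ → 4249
txn_id=404: ✓ → 3627
txn_id=405: ✗
txn_id=406: ✗
txn_id=407: ✗
txn_id=408: ✗
txn_id=409: ✗
txn_id=410: ✗
risk_sum = 3400 + 4249 + 3627 = 11276
—
[fee_sum: type <> 'fee' OR merchant = 'M01']
txn_id=400: ✗
txn_id=401: ✓ → 3400
txn_id=402: ✓ → 3891
txn_id=403: ✓ → 4249
txn_id=404: ✓ → 3627
txn_id=405: ✓ → 3724
txn_id=406: ✓ → 4237
txn_id=407: ✓ → 710
txn_id=408: ✗
txn_id=409: ✓ → 4147
txn_id=410: ✓ → 4954
fee_sum = 3400 + 3891 + 4249 + 3627 + 3724 + 4237 + 710 + 4147 + 4954 = 32939
—
[debit_sum: type = 'debit' OR risk < 22]
txn_id=400: ✓ → 2158
txn_id=401: ✓ → 3400
txn_id=402: ✗
txn_id=403: ✓ → 4249
txn_id=404: ✗
txn_id=405: ✗
txn_id=406: ✗
txn_id=407: ✗
txn_id=408: ✗
txn_id=409: ✓ → 4147
txn_id=410: ✓ → 4954
debit_sum = 2158 + 3400 + 4249 + 4147 + 4954 = 18908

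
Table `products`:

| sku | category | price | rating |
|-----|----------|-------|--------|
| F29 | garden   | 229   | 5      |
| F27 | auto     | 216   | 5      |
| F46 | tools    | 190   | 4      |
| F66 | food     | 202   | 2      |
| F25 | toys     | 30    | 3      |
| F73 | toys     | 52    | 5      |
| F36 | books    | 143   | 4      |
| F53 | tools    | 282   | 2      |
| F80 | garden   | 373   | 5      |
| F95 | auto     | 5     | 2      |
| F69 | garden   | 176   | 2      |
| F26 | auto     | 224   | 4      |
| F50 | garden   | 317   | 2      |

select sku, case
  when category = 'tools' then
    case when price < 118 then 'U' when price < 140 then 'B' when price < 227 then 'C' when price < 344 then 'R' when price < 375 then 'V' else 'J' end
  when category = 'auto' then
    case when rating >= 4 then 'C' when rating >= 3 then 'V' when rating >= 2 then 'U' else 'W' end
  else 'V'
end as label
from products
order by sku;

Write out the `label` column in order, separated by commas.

sku=F25: category='toys' → outer ELSE → V
sku=F26: category='auto' → inner[rating >= 4] → C
sku=F27: category='auto' → inner[rating >= 4] → C
sku=F29: category='garden' → outer ELSE → V
sku=F36: category='books' → outer ELSE → V
sku=F46: category='tools' → inner[price < 227] → C
sku=F50: category='garden' → outer ELSE → V
sku=F53: category='tools' → inner[price < 344] → R
sku=F66: category='food' → outer ELSE → V
sku=F69: category='garden' → outer ELSE → V
sku=F73: category='toys' → outer ELSE → V
sku=F80: category='garden' → outer ELSE → V
sku=F95: category='auto' → inner[rating >= 2] → U

V, C, C, V, V, C, V, R, V, V, V, V, U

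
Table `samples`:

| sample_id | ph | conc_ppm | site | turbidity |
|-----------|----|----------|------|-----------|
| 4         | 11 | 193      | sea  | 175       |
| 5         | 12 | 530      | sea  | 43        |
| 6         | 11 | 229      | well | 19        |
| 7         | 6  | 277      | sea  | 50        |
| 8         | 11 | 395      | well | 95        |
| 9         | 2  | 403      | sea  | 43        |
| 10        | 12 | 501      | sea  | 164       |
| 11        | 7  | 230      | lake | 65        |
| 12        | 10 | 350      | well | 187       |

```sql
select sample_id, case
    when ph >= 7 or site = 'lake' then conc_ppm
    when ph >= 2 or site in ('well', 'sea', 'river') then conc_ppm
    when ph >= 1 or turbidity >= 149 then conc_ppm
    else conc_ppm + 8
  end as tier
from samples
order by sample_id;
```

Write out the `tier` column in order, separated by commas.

193, 530, 229, 277, 395, 403, 501, 230, 350

sample_id=4: ph >= 7 or site = 'lake' → 193
sample_id=5: ph >= 7 or site = 'lake' → 530
sample_id=6: ph >= 7 or site = 'lake' → 229
sample_id=7: ph >= 2 or site in ('well', 'sea', 'river') → 277
sample_id=8: ph >= 7 or site = 'lake' → 395
sample_id=9: ph >= 2 or site in ('well', 'sea', 'river') → 403
sample_id=10: ph >= 7 or site = 'lake' → 501
sample_id=11: ph >= 7 or site = 'lake' → 230
sample_id=12: ph >= 7 or site = 'lake' → 350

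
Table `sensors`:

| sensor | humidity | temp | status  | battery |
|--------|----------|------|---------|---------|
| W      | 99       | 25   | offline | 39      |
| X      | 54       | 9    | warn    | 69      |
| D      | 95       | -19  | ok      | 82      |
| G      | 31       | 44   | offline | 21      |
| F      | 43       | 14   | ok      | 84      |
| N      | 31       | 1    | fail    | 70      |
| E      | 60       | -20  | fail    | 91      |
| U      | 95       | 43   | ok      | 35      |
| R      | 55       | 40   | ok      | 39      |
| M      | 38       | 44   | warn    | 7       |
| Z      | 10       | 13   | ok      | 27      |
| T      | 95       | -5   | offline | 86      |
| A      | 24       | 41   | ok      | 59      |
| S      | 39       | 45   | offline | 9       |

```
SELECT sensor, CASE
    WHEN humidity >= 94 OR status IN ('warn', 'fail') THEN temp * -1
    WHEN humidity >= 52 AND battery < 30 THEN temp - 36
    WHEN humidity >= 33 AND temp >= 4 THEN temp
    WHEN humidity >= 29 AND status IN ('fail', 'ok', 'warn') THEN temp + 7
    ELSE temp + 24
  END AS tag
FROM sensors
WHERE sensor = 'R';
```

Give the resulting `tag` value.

40

sensor = R: humidity=55, temp=40, status=ok, battery=39.
humidity >= 94 OR status IN ('warn', 'fail') → false
humidity >= 52 AND battery < 30 → false
humidity >= 33 AND temp >= 4 → true → 40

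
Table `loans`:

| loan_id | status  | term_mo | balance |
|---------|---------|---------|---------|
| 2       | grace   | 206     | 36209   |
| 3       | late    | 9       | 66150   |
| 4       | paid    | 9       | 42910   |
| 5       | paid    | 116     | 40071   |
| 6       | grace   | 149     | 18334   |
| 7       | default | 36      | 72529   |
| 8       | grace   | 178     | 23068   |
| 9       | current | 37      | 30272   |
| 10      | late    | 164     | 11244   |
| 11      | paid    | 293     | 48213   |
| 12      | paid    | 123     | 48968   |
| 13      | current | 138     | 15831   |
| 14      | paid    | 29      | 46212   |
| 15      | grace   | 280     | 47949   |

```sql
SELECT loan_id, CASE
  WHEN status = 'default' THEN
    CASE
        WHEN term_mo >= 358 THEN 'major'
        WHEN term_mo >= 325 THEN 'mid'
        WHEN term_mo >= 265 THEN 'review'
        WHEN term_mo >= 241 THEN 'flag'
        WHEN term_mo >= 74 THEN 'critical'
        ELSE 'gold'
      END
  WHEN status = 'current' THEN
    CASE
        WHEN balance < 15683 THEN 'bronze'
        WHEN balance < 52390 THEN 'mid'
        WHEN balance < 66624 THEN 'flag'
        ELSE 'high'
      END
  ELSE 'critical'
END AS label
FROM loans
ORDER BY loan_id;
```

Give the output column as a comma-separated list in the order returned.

loan_id=2: status='grace' → outer ELSE → critical
loan_id=3: status='late' → outer ELSE → critical
loan_id=4: status='paid' → outer ELSE → critical
loan_id=5: status='paid' → outer ELSE → critical
loan_id=6: status='grace' → outer ELSE → critical
loan_id=7: status='default' → inner[ELSE] → gold
loan_id=8: status='grace' → outer ELSE → critical
loan_id=9: status='current' → inner[balance < 52390] → mid
loan_id=10: status='late' → outer ELSE → critical
loan_id=11: status='paid' → outer ELSE → critical
loan_id=12: status='paid' → outer ELSE → critical
loan_id=13: status='current' → inner[balance < 52390] → mid
loan_id=14: status='paid' → outer ELSE → critical
loan_id=15: status='grace' → outer ELSE → critical

critical, critical, critical, critical, critical, gold, critical, mid, critical, critical, critical, mid, critical, critical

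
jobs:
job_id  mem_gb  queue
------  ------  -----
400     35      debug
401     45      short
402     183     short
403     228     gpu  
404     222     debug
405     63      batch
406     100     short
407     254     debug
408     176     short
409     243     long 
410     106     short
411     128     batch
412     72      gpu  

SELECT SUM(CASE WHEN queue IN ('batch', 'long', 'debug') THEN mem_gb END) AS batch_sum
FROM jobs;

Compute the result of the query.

job_id=400: ✓ → 35
job_id=401: ✗
job_id=402: ✗
job_id=403: ✗
job_id=404: ✓ → 222
job_id=405: ✓ → 63
job_id=406: ✗
job_id=407: ✓ → 254
job_id=408: ✗
job_id=409: ✓ → 243
job_id=410: ✗
job_id=411: ✓ → 128
job_id=412: ✗
batch_sum = 35 + 222 + 63 + 254 + 243 + 128 = 945

945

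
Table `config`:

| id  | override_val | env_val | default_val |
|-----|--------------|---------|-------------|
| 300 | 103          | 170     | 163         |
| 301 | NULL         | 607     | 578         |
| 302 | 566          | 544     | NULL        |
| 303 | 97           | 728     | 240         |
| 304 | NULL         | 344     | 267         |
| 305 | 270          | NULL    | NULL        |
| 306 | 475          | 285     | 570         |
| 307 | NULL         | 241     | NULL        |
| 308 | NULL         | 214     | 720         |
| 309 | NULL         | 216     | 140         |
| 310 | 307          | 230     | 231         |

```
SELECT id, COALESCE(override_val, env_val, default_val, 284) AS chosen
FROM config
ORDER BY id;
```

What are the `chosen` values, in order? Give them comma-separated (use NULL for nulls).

id=300: override_val=103 → 103
id=301: override_val=NULL, env_val=607 → 607
id=302: override_val=566 → 566
id=303: override_val=97 → 97
id=304: override_val=NULL, env_val=344 → 344
id=305: override_val=270 → 270
id=306: override_val=475 → 475
id=307: override_val=NULL, env_val=241 → 241
id=308: override_val=NULL, env_val=214 → 214
id=309: override_val=NULL, env_val=216 → 216
id=310: override_val=307 → 307

103, 607, 566, 97, 344, 270, 475, 241, 214, 216, 307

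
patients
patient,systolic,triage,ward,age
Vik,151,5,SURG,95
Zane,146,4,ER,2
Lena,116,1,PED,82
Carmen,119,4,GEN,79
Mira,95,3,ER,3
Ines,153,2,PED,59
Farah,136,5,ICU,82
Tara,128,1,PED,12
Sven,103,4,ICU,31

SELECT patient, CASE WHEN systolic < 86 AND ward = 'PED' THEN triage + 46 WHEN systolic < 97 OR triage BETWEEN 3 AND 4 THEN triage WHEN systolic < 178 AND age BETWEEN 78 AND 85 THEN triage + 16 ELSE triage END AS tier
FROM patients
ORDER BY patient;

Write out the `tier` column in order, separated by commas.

4, 21, 2, 17, 3, 4, 1, 5, 4

patient=Carmen: systolic < 97 OR triage BETWEEN 3 AND 4 → 4
patient=Farah: systolic < 178 AND age BETWEEN 78 AND 85 → 21
patient=Ines: ELSE → 2
patient=Lena: systolic < 178 AND age BETWEEN 78 AND 85 → 17
patient=Mira: systolic < 97 OR triage BETWEEN 3 AND 4 → 3
patient=Sven: systolic < 97 OR triage BETWEEN 3 AND 4 → 4
patient=Tara: ELSE → 1
patient=Vik: ELSE → 5
patient=Zane: systolic < 97 OR triage BETWEEN 3 AND 4 → 4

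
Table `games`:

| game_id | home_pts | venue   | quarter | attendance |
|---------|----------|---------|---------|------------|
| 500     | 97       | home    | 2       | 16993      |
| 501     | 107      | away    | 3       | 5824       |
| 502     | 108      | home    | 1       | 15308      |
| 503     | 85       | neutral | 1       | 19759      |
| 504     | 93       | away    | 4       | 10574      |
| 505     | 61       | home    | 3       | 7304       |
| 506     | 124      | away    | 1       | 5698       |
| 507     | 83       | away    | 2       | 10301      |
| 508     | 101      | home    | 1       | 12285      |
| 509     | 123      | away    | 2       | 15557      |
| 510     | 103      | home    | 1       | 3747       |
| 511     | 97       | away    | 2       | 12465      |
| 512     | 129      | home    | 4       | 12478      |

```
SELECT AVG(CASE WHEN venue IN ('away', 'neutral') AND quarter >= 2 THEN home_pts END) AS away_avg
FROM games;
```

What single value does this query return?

100.6

game_id=500: ✗
game_id=501: ✓ → 107
game_id=502: ✗
game_id=503: ✗
game_id=504: ✓ → 93
game_id=505: ✗
game_id=506: ✗
game_id=507: ✓ → 83
game_id=508: ✗
game_id=509: ✓ → 123
game_id=510: ✗
game_id=511: ✓ → 97
game_id=512: ✗
away_avg = (107 + 93 + 83 + 123 + 97) / 5 = 100.6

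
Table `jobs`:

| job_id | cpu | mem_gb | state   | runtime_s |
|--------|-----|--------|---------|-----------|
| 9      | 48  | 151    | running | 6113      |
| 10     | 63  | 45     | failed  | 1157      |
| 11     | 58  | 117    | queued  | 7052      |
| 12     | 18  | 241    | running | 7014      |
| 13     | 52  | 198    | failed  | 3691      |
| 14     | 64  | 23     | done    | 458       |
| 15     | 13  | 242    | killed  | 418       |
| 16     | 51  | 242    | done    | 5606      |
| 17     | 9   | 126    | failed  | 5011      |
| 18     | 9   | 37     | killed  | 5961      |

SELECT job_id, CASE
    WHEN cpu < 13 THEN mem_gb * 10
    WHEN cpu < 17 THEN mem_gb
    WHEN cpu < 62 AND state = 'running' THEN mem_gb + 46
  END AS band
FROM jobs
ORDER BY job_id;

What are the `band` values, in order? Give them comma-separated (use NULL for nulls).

job_id=9: cpu < 62 AND state = 'running' → 197
job_id=10: (no match → NULL) → NULL
job_id=11: (no match → NULL) → NULL
job_id=12: cpu < 62 AND state = 'running' → 287
job_id=13: (no match → NULL) → NULL
job_id=14: (no match → NULL) → NULL
job_id=15: cpu < 17 → 242
job_id=16: (no match → NULL) → NULL
job_id=17: cpu < 13 → 1260
job_id=18: cpu < 13 → 370

197, NULL, NULL, 287, NULL, NULL, 242, NULL, 1260, 370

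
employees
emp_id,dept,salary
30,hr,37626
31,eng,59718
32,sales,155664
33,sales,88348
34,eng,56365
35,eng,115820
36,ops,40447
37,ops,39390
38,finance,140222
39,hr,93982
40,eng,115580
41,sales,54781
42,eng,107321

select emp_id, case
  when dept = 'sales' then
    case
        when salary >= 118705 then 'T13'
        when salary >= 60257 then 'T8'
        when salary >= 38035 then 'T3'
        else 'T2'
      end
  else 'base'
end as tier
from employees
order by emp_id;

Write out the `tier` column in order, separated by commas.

emp_id=30: dept='hr' → outer ELSE → base
emp_id=31: dept='eng' → outer ELSE → base
emp_id=32: dept='sales' → inner[salary >= 118705] → T13
emp_id=33: dept='sales' → inner[salary >= 60257] → T8
emp_id=34: dept='eng' → outer ELSE → base
emp_id=35: dept='eng' → outer ELSE → base
emp_id=36: dept='ops' → outer ELSE → base
emp_id=37: dept='ops' → outer ELSE → base
emp_id=38: dept='finance' → outer ELSE → base
emp_id=39: dept='hr' → outer ELSE → base
emp_id=40: dept='eng' → outer ELSE → base
emp_id=41: dept='sales' → inner[salary >= 38035] → T3
emp_id=42: dept='eng' → outer ELSE → base

base, base, T13, T8, base, base, base, base, base, base, base, T3, base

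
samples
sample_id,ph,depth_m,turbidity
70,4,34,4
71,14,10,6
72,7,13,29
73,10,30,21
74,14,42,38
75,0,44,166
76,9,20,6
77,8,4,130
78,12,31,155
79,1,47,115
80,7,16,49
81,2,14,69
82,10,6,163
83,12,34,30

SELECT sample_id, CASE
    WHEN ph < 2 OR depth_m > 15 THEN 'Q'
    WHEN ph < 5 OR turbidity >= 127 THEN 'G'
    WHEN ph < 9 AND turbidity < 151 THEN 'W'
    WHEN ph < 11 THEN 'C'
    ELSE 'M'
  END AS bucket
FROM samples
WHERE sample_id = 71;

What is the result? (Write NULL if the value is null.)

M

sample_id = 71: ph=14, depth_m=10, turbidity=6.
ph < 2 OR depth_m > 15 → false
ph < 5 OR turbidity >= 127 → false
ph < 9 AND turbidity < 151 → false
ph < 11 → false
No prior WHEN matched → ELSE → M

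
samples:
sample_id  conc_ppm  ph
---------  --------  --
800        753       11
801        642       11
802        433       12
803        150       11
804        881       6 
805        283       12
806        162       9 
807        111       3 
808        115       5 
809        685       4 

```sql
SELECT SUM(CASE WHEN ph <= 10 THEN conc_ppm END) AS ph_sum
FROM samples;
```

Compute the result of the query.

sample_id=800: ✗
sample_id=801: ✗
sample_id=802: ✗
sample_id=803: ✗
sample_id=804: ✓ → 881
sample_id=805: ✗
sample_id=806: ✓ → 162
sample_id=807: ✓ → 111
sample_id=808: ✓ → 115
sample_id=809: ✓ → 685
ph_sum = 881 + 162 + 111 + 115 + 685 = 1954

1954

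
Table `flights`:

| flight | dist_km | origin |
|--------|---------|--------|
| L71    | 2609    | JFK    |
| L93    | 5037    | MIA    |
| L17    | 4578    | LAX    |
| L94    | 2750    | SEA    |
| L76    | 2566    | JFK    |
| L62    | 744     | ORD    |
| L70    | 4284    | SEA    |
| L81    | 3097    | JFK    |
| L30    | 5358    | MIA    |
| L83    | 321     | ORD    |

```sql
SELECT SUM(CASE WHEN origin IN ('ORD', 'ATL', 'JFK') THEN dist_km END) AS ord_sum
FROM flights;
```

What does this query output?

flight=L71: ✓ → 2609
flight=L93: ✗
flight=L17: ✗
flight=L94: ✗
flight=L76: ✓ → 2566
flight=L62: ✓ → 744
flight=L70: ✗
flight=L81: ✓ → 3097
flight=L30: ✗
flight=L83: ✓ → 321
ord_sum = 2609 + 2566 + 744 + 3097 + 321 = 9337

9337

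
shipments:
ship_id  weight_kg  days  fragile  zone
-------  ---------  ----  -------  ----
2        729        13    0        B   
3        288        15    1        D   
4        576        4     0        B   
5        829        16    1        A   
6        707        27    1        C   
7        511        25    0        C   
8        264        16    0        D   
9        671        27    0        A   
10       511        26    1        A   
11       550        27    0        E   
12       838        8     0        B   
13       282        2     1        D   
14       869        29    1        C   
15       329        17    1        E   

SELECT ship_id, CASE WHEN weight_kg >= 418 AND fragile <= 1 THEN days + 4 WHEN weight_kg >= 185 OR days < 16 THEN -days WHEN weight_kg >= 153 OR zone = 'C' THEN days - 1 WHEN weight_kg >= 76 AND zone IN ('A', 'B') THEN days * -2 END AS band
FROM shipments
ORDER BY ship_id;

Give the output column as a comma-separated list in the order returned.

ship_id=2: weight_kg >= 418 AND fragile <= 1 → 17
ship_id=3: weight_kg >= 185 OR days < 16 → -15
ship_id=4: weight_kg >= 418 AND fragile <= 1 → 8
ship_id=5: weight_kg >= 418 AND fragile <= 1 → 20
ship_id=6: weight_kg >= 418 AND fragile <= 1 → 31
ship_id=7: weight_kg >= 418 AND fragile <= 1 → 29
ship_id=8: weight_kg >= 185 OR days < 16 → -16
ship_id=9: weight_kg >= 418 AND fragile <= 1 → 31
ship_id=10: weight_kg >= 418 AND fragile <= 1 → 30
ship_id=11: weight_kg >= 418 AND fragile <= 1 → 31
ship_id=12: weight_kg >= 418 AND fragile <= 1 → 12
ship_id=13: weight_kg >= 185 OR days < 16 → -2
ship_id=14: weight_kg >= 418 AND fragile <= 1 → 33
ship_id=15: weight_kg >= 185 OR days < 16 → -17

17, -15, 8, 20, 31, 29, -16, 31, 30, 31, 12, -2, 33, -17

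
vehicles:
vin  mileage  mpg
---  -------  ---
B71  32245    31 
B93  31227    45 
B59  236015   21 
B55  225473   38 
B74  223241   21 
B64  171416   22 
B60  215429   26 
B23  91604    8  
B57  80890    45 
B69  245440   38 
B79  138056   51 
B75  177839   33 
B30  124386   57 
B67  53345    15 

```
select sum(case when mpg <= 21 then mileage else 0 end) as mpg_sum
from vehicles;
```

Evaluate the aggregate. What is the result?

604205

vin=B71: ✗
vin=B93: ✗
vin=B59: ✓ → 236015
vin=B55: ✗
vin=B74: ✓ → 223241
vin=B64: ✗
vin=B60: ✗
vin=B23: ✓ → 91604
vin=B57: ✗
vin=B69: ✗
vin=B79: ✗
vin=B75: ✗
vin=B30: ✗
vin=B67: ✓ → 53345
mpg_sum = 236015 + 223241 + 91604 + 53345 = 604205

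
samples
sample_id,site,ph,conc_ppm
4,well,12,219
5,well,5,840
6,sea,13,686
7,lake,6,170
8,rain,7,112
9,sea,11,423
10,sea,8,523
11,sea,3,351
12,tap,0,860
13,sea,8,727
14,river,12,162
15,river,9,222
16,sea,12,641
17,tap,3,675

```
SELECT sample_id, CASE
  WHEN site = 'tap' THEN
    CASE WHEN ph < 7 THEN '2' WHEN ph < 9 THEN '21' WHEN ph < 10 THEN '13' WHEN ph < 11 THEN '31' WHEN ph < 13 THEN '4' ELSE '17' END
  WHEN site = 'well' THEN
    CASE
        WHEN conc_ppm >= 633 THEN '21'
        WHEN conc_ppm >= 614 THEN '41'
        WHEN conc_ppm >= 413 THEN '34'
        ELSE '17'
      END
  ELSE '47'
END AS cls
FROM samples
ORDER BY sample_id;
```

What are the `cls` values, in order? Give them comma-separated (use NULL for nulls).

17, 21, 47, 47, 47, 47, 47, 47, 2, 47, 47, 47, 47, 2

sample_id=4: site='well' → inner[ELSE] → 17
sample_id=5: site='well' → inner[conc_ppm >= 633] → 21
sample_id=6: site='sea' → outer ELSE → 47
sample_id=7: site='lake' → outer ELSE → 47
sample_id=8: site='rain' → outer ELSE → 47
sample_id=9: site='sea' → outer ELSE → 47
sample_id=10: site='sea' → outer ELSE → 47
sample_id=11: site='sea' → outer ELSE → 47
sample_id=12: site='tap' → inner[ph < 7] → 2
sample_id=13: site='sea' → outer ELSE → 47
sample_id=14: site='river' → outer ELSE → 47
sample_id=15: site='river' → outer ELSE → 47
sample_id=16: site='sea' → outer ELSE → 47
sample_id=17: site='tap' → inner[ph < 7] → 2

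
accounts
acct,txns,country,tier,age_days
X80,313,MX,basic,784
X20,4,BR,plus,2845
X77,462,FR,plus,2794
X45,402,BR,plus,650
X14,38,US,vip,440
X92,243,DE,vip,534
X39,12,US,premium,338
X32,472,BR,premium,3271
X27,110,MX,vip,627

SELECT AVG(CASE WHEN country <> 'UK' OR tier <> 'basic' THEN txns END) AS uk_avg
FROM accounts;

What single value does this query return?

228.4444444444

acct=X80: ✓ → 313
acct=X20: ✓ → 4
acct=X77: ✓ → 462
acct=X45: ✓ → 402
acct=X14: ✓ → 38
acct=X92: ✓ → 243
acct=X39: ✓ → 12
acct=X32: ✓ → 472
acct=X27: ✓ → 110
uk_avg = (313 + 4 + 462 + 402 + 38 + 243 + 12 + 472 + 110) / 9 = 228.4444444444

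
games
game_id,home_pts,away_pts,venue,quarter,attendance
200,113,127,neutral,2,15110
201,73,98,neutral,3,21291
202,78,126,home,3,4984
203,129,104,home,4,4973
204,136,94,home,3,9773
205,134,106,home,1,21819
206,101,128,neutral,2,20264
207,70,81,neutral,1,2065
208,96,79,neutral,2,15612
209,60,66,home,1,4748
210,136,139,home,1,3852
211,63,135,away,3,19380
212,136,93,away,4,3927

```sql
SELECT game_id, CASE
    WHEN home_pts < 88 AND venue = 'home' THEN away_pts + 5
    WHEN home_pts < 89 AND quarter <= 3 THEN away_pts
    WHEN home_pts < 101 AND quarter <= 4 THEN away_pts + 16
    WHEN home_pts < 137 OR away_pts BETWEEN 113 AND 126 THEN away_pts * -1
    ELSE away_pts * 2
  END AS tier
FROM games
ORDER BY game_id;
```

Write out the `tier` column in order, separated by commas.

-127, 98, 131, -104, -94, -106, -128, 81, 95, 71, -139, 135, -93

game_id=200: home_pts < 137 OR away_pts BETWEEN 113 AND 126 → -127
game_id=201: home_pts < 89 AND quarter <= 3 → 98
game_id=202: home_pts < 88 AND venue = 'home' → 131
game_id=203: home_pts < 137 OR away_pts BETWEEN 113 AND 126 → -104
game_id=204: home_pts < 137 OR away_pts BETWEEN 113 AND 126 → -94
game_id=205: home_pts < 137 OR away_pts BETWEEN 113 AND 126 → -106
game_id=206: home_pts < 137 OR away_pts BETWEEN 113 AND 126 → -128
game_id=207: home_pts < 89 AND quarter <= 3 → 81
game_id=208: home_pts < 101 AND quarter <= 4 → 95
game_id=209: home_pts < 88 AND venue = 'home' → 71
game_id=210: home_pts < 137 OR away_pts BETWEEN 113 AND 126 → -139
game_id=211: home_pts < 89 AND quarter <= 3 → 135
game_id=212: home_pts < 137 OR away_pts BETWEEN 113 AND 126 → -93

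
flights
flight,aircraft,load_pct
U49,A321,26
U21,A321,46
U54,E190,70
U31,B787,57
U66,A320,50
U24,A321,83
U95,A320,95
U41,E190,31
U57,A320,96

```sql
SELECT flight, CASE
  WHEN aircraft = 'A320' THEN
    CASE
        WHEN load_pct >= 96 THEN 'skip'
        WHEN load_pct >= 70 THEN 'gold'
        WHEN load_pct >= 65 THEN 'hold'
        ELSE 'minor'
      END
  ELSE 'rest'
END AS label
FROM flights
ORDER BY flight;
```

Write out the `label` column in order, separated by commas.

flight=U21: aircraft='A321' → outer ELSE → rest
flight=U24: aircraft='A321' → outer ELSE → rest
flight=U31: aircraft='B787' → outer ELSE → rest
flight=U41: aircraft='E190' → outer ELSE → rest
flight=U49: aircraft='A321' → outer ELSE → rest
flight=U54: aircraft='E190' → outer ELSE → rest
flight=U57: aircraft='A320' → inner[load_pct >= 96] → skip
flight=U66: aircraft='A320' → inner[ELSE] → minor
flight=U95: aircraft='A320' → inner[load_pct >= 70] → gold

rest, rest, rest, rest, rest, rest, skip, minor, gold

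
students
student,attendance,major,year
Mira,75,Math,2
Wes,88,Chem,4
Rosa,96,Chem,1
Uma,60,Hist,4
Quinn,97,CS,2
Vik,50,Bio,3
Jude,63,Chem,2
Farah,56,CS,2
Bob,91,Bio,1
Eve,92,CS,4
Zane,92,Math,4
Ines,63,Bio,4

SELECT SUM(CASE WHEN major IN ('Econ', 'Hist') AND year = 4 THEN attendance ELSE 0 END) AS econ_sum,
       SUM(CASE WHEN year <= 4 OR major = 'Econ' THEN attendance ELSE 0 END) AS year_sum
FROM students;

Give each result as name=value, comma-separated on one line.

[econ_sum: major IN ('Econ', 'Hist') AND year = 4]
student=Mira: ✗
student=Wes: ✗
student=Rosa: ✗
student=Uma: ✓ → 60
student=Quinn: ✗
student=Vik: ✗
student=Jude: ✗
student=Farah: ✗
student=Bob: ✗
student=Eve: ✗
student=Zane: ✗
student=Ines: ✗
econ_sum = 60
—
[year_sum: year <= 4 OR major = 'Econ']
student=Mira: ✓ → 75
student=Wes: ✓ → 88
student=Rosa: ✓ → 96
student=Uma: ✓ → 60
student=Quinn: ✓ → 97
student=Vik: ✓ → 50
student=Jude: ✓ → 63
student=Farah: ✓ → 56
student=Bob: ✓ → 91
student=Eve: ✓ → 92
student=Zane: ✓ → 92
student=Ines: ✓ → 63
year_sum = 75 + 88 + 96 + 60 + 97 + 50 + 63 + 56 + 91 + 92 + 92 + 63 = 923

econ_sum=60, year_sum=923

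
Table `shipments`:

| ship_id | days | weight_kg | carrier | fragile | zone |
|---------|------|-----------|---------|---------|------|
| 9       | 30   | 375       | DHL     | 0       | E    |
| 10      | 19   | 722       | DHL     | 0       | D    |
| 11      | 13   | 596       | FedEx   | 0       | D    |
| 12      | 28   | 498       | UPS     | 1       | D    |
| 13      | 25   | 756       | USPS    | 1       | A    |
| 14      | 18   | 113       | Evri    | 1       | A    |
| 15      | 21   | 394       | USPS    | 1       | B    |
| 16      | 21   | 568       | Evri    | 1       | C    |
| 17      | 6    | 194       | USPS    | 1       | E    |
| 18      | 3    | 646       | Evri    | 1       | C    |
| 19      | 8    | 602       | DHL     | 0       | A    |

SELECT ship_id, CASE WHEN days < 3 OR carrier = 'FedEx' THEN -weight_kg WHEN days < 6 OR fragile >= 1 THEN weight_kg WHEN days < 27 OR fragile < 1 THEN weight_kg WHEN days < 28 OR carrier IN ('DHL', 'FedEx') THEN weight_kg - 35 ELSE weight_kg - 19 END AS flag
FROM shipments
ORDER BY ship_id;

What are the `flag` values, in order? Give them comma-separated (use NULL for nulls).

375, 722, -596, 498, 756, 113, 394, 568, 194, 646, 602

ship_id=9: days < 27 OR fragile < 1 → 375
ship_id=10: days < 27 OR fragile < 1 → 722
ship_id=11: days < 3 OR carrier = 'FedEx' → -596
ship_id=12: days < 6 OR fragile >= 1 → 498
ship_id=13: days < 6 OR fragile >= 1 → 756
ship_id=14: days < 6 OR fragile >= 1 → 113
ship_id=15: days < 6 OR fragile >= 1 → 394
ship_id=16: days < 6 OR fragile >= 1 → 568
ship_id=17: days < 6 OR fragile >= 1 → 194
ship_id=18: days < 6 OR fragile >= 1 → 646
ship_id=19: days < 27 OR fragile < 1 → 602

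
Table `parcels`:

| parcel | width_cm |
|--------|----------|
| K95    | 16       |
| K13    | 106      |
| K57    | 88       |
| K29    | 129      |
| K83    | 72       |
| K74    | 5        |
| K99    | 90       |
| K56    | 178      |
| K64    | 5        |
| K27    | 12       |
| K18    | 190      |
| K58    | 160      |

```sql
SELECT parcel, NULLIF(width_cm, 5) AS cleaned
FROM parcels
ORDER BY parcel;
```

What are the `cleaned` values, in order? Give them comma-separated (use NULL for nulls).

106, 190, 12, 129, 178, 88, 160, NULL, NULL, 72, 16, 90

parcel=K13: width_cm=106 vs 5: differ → 106
parcel=K18: width_cm=190 vs 5: differ → 190
parcel=K27: width_cm=12 vs 5: differ → 12
parcel=K29: width_cm=129 vs 5: differ → 129
parcel=K56: width_cm=178 vs 5: differ → 178
parcel=K57: width_cm=88 vs 5: differ → 88
parcel=K58: width_cm=160 vs 5: differ → 160
parcel=K64: width_cm=5 vs 5: equal → NULL
parcel=K74: width_cm=5 vs 5: equal → NULL
parcel=K83: width_cm=72 vs 5: differ → 72
parcel=K95: width_cm=16 vs 5: differ → 16
parcel=K99: width_cm=90 vs 5: differ → 90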